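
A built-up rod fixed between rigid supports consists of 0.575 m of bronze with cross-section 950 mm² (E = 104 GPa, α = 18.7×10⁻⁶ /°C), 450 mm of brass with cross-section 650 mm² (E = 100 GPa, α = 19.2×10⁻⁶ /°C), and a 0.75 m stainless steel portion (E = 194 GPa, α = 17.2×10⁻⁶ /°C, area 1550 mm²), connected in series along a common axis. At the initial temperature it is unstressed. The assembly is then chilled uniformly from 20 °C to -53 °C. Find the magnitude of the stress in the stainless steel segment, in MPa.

σ ≈ 99.8 MPa (tensile)

With the walls removed the bar would change length by δ_free = Σ αᵢΔT Lᵢ = 18.7×10⁻⁶×73×575 + 19.2×10⁻⁶×73×450 + 17.2×10⁻⁶×73×750 = 2.357 mm.
The rigid supports impose zero overall length change; the single axial force P common to all segments must satisfy P Σ Lᵢ/(AᵢEᵢ) = δ_free.
Σ Lᵢ/(AᵢEᵢ) = 575/(950×104×10³) + 450/(650×100×10³) + 750/(1550×194×10³) = 1.524×10⁻⁵ mm/N.
P = 2.357 / 1.524×10⁻⁵ = 154700 N = 154.7 kN, tensile.
σ_{stainless steel} = P / A = 154700 / 1550 = 99.81 MPa.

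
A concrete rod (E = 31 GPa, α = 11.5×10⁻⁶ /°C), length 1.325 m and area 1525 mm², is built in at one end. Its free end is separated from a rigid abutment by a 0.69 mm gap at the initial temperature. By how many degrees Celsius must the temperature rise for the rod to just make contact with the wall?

Contact occurs when the free expansion equals the gap: αΔT L = 0.69 mm.
ΔT = 0.69 / (11.5×10⁻⁶ × 1325) = 45.28 °C.

ΔT ≈ 45.3 °C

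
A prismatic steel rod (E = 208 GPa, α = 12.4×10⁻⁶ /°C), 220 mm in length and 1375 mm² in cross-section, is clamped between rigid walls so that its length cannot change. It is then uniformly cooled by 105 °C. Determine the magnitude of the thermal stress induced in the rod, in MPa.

The supports are rigid, so the total axial strain is zero. The restrained thermal strain is ε = αΔT = 12.4×10⁻⁶ × 105 = 1302×10⁻⁶.
The stress required to suppress this strain is σ = Eε = 208×10³ × 1302×10⁻⁶ = 270.8 MPa, tensile since the rod is trying to contract.

σ ≈ 271 MPa (tensile)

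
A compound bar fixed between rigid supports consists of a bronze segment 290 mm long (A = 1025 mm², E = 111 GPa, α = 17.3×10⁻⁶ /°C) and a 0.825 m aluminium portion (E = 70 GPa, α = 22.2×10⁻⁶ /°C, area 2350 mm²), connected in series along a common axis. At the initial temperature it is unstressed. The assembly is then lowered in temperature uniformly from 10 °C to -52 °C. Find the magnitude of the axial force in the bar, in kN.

If the supports were absent, the total length change would be Σ αᵢΔT Lᵢ = 17.3×10⁻⁶×62×290 + 22.2×10⁻⁶×62×825 = 1.447 mm.
The walls prevent any net length change, so an axial force P (same in every segment) develops. Compatibility: P · Σ Lᵢ/(AᵢEᵢ) = δ_free.
Σ Lᵢ/(AᵢEᵢ) = 290/(1025×111×10³) + 825/(2350×70×10³) = 7.564×10⁻⁶ mm/N.
Hence P = δ_free / Σ(L/AE) = 1.447/7.564×10⁻⁶ = 191.2 kN (tensile).

P ≈ 191 kN (tensile)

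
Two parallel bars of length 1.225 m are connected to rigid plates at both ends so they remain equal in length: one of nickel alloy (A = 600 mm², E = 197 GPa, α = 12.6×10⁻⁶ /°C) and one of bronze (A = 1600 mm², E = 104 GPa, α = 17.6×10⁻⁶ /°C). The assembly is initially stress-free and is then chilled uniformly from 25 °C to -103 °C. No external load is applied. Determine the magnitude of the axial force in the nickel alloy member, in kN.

The bronze has the larger α, so on cooling it would change length more than the nickel alloy if both were free. The rigid plates force a common final length, so the bronze is put into tension and the nickel alloy into compression, with equal and opposite forces P (no external load).
Equating the net (thermal + elastic) strains gives |α₁ − α₂|·ΔT = P·[1/(A₁E₁) + 1/(A₂E₂)].
|α₁ − α₂|·ΔT = 5×10⁻⁶ × 128 = 0.00064.
1/(A₁E₁) + 1/(A₂E₂) = 1/(600×197×10³) + 1/(1600×104×10³) = 1.447×10⁻⁸ N⁻¹.
P = 0.00064 / 1.447×10⁻⁸ = 44230 N = 44.23 kN.

P ≈ 44.2 kN (compressive in the nickel alloy)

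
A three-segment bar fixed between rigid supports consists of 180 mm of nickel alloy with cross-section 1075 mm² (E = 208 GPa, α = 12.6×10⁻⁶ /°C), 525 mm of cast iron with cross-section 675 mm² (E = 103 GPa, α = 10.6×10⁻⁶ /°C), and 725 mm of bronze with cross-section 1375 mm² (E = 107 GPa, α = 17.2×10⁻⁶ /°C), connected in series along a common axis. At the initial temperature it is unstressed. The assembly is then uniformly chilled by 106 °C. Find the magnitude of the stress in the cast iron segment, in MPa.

If the supports were absent, the total length change would be Σ αᵢΔT Lᵢ = 12.6×10⁻⁶×106×180 + 10.6×10⁻⁶×106×525 + 17.2×10⁻⁶×106×725 = 2.152 mm.
The walls prevent any net length change, so an axial force P (same in every segment) develops. Compatibility: P · Σ Lᵢ/(AᵢEᵢ) = δ_free.
Σ Lᵢ/(AᵢEᵢ) = 180/(1075×208×10³) + 525/(675×103×10³) + 725/(1375×107×10³) = 1.328×10⁻⁵ mm/N.
Hence P = δ_free / Σ(L/AE) = 2.152/1.328×10⁻⁵ = 162 kN (tensile).
σ_{cast iron} = P / A = 162000 / 675 = 240 MPa.

σ ≈ 240 MPa (tensile)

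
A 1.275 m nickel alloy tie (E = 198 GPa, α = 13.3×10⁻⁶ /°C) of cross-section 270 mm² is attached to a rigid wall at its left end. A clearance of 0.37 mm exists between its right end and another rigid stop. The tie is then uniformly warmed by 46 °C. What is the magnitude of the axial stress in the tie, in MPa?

If the wall were absent the tie would grow by αΔT L = 13.3×10⁻⁶ × 46 × 1275 = 0.78 mm.
The gap closes (δ_free > 0.37 mm) and the wall then resists a further 0.78 − 0.37 = 0.41 mm of expansion.
So σ = E(δ_free − g)/L = 198×10³ × 0.41/1275 = 63.68 MPa.

σ ≈ 63.7 MPa (compressive)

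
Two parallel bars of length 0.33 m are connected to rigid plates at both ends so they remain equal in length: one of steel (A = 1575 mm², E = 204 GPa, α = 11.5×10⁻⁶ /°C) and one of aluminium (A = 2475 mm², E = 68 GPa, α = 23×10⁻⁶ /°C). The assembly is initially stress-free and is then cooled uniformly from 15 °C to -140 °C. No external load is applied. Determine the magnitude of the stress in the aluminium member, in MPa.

σ ≈ 79.5 MPa (tensile)

Equilibrium of a rigid end plate with no external load gives equal and opposite internal forces ±P in the two members. Since α_{aluminium} > α_{steel}, cooling drives the aluminium into tension and the steel into compression.
Equating the net (thermal + elastic) strains gives |α₁ − α₂|·ΔT = P·[1/(A₁E₁) + 1/(A₂E₂)].
|α₁ − α₂|·ΔT = 11.5×10⁻⁶ × 155 = 0.001783.
1/(A₁E₁) + 1/(A₂E₂) = 1/(1575×204×10³) + 1/(2475×68×10³) = 9.054×10⁻⁹ N⁻¹.
So P = 0.001783 / 9.054×10⁻⁹ = 196.9 kN.
σ_{aluminium} = P/A₂ = 196900/2475 = 79.54 MPa, tensile.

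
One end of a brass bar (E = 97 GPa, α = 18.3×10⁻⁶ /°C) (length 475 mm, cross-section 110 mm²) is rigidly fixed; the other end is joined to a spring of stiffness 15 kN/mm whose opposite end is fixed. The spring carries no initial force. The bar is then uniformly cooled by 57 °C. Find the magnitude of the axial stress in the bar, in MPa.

σ ≈ 40.5 MPa (tensile)

If the spring were absent the bar would shorten by αΔT L = 18.3×10⁻⁶ × 57 × 475 = 0.4955 mm.
Let P be the tensile force in the spring. The bar extends elastically by PL/(AE) and the spring stretches by P/k; together these equal δ_free.
So P = δ_free / [L/(AE) + 1/k] = 0.4955 / [ 475/(110×97×10³) + 1/(15×10³) ].
P = 0.4955 / 0.0001112 = 4456 N.
σ = P/A = 4456/110 = 40.51 MPa.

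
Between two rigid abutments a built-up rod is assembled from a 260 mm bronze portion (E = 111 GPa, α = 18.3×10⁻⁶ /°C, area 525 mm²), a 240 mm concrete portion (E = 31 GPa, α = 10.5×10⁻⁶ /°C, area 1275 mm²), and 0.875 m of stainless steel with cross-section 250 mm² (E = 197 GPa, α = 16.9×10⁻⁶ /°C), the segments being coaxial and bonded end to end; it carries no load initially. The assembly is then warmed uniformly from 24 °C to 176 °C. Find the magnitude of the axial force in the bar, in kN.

If the supports were absent, the total length change would be Σ αᵢΔT Lᵢ = 18.3×10⁻⁶×152×260 + 10.5×10⁻⁶×152×240 + 16.9×10⁻⁶×152×875 = 3.354 mm.
The rigid supports impose zero overall length change; the single axial force P common to all segments must satisfy P Σ Lᵢ/(AᵢEᵢ) = δ_free.
Σ Lᵢ/(AᵢEᵢ) = 260/(525×111×10³) + 240/(1275×31×10³) + 875/(250×197×10³) = 2.83×10⁻⁵ mm/N.
P = 3.354 / 2.83×10⁻⁵ = 118500 N = 118.5 kN, compressive.

P ≈ 119 kN (compressive)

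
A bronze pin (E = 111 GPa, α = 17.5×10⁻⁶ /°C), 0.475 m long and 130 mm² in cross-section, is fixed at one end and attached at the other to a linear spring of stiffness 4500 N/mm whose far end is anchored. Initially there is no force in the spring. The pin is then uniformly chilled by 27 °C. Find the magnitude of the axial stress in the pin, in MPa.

Free thermal contraction: δ_free = αΔT L = 17.5×10⁻⁶ × 27 × 475 = 0.2244 mm.
With a force P in the spring, the elastic change of the pin is PL/(AE) and that of the spring is P/k; compatibility requires their sum to equal δ_free.
So P = δ_free / [L/(AE) + 1/k] = 0.2244 / [ 475/(130×111×10³) + 1/(4500) ].
P = 0.2244 / 0.0002551 = 879.7 N.
σ = P/A = 879.7/130 = 6.767 MPa.

σ ≈ 6.77 MPa (tensile)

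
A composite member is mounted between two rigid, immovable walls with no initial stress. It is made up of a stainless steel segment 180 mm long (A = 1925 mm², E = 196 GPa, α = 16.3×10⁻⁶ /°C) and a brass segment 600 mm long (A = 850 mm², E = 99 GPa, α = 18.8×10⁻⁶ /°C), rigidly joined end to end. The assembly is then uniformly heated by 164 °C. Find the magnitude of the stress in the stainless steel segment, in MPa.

σ ≈ 159 MPa (compressive)

With the walls removed the bar would change length by δ_free = Σ αᵢΔT Lᵢ = 16.3×10⁻⁶×164×180 + 18.8×10⁻⁶×164×600 = 2.331 mm.
Since the ends are fixed, an axial force P builds up, equal in every segment, with P · Σ Lᵢ/(AᵢEᵢ) = δ_free.
Σ Lᵢ/(AᵢEᵢ) = 180/(1925×196×10³) + 600/(850×99×10³) = 7.607×10⁻⁶ mm/N.
Hence P = δ_free / Σ(L/AE) = 2.331/7.607×10⁻⁶ = 306.4 kN (compressive).
σ_{stainless steel} = P / A = 306400 / 1925 = 159.2 MPa.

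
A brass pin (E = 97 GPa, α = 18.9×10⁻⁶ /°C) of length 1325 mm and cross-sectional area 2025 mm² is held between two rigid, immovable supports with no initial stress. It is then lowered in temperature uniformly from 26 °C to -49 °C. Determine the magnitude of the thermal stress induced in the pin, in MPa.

With length fixed, the mechanical strain must cancel the thermal strain αΔT = 18.9×10⁻⁶ × 75 = 1417.5×10⁻⁶.
Hence σ = E·αΔT = 97×10³ × 1417.5×10⁻⁶ = 137.5 MPa, tensile.

σ ≈ 137 MPa (tensile)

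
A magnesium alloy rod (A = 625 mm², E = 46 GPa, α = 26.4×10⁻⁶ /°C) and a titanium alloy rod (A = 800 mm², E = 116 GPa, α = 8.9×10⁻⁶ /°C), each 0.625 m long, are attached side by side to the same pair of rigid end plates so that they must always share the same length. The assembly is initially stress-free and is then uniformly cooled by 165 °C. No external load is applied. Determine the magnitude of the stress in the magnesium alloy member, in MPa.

σ ≈ 101 MPa (tensile)

The magnesium alloy has the larger α, so on cooling it would change length more than the titanium alloy if both were free. The rigid plates force a common final length, so the magnesium alloy is put into tension and the titanium alloy into compression, with equal and opposite forces P (no external load).
Equating the net (thermal + elastic) strains gives |α₁ − α₂|·ΔT = P·[1/(A₁E₁) + 1/(A₂E₂)].
|α₁ − α₂|·ΔT = 17.5×10⁻⁶ × 165 = 0.002887.
1/(A₁E₁) + 1/(A₂E₂) = 1/(625×46×10³) + 1/(800×116×10³) = 4.556×10⁻⁸ N⁻¹.
P = 0.002887 / 4.556×10⁻⁸ = 63380 N = 63.38 kN.
σ_{magnesium alloy} = P/A₁ = 63380/625 = 101.4 MPa, tensile.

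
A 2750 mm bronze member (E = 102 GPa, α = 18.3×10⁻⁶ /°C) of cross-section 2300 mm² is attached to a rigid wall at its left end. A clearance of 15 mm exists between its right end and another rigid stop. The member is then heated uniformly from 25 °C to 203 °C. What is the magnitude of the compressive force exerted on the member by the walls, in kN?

P ≈ 0 kN

Free thermal elongation = αΔT L = 18.3×10⁻⁶ × 178 × 2750 = 8.958 mm.
Since δ_free = 8.96 mm is less than the 15 mm gap, the member never touches the wall. No axial force develops.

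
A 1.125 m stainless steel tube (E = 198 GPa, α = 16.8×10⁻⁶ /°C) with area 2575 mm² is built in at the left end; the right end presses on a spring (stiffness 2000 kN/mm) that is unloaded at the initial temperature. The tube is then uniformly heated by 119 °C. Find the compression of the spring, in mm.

δ ≈ 0.415 mm

Free thermal expansion: δ_free = αΔT L = 16.8×10⁻⁶ × 119 × 1125 = 2.249 mm.
With a force P in the spring, the elastic change of the tube is PL/(AE) and that of the spring is P/k; compatibility requires their sum to equal δ_free.
So P = δ_free / [L/(AE) + 1/k] = 2.249 / [ 1125/(2575×198×10³) + 1/(2000×10³) ].
P = 2.249 / 2.707×10⁻⁶ = 831000 N.
Spring compression = P/k = 831000/(2000×10³) = 0.4155 mm.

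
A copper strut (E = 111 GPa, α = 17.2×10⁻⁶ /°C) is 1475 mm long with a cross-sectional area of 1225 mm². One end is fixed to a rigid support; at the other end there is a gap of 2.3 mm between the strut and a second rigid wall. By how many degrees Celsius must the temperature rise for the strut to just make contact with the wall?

Contact occurs when the free expansion equals the gap: αΔT L = 2.3 mm.
So ΔT = g/(αL) = 2.3/(17.2×10⁻⁶ × 1475) = 90.66 °C.

ΔT ≈ 90.7 °C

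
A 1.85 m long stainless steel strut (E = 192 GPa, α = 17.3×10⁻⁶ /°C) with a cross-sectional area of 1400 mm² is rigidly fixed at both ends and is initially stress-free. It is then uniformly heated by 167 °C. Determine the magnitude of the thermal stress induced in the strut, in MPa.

σ ≈ 555 MPa (compressive)

With length fixed, the mechanical strain must cancel the thermal strain αΔT = 17.3×10⁻⁶ × 167 = 2889.1×10⁻⁶.
σ = EαΔT = 192×10³ × 17.3×10⁻⁶ × 167 = 554.7 MPa (compressive; the strut is trying to expand).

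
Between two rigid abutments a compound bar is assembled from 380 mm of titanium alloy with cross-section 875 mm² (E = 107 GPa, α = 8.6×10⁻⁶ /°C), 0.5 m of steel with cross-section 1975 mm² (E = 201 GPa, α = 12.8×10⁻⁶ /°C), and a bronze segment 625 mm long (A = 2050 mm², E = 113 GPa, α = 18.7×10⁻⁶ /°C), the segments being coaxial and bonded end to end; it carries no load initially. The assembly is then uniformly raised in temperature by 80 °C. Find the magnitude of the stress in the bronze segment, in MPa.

Free thermal expansion of the whole bar: Σ αᵢΔT Lᵢ = 8.6×10⁻⁶×80×380 + 12.8×10⁻⁶×80×500 + 18.7×10⁻⁶×80×625 = 1.708 mm.
Since the ends are fixed, an axial force P builds up, equal in every segment, with P · Σ Lᵢ/(AᵢEᵢ) = δ_free.
Σ Lᵢ/(AᵢEᵢ) = 380/(875×107×10³) + 500/(1975×201×10³) + 625/(2050×113×10³) = 8.016×10⁻⁶ mm/N.
P = 1.708 / 8.016×10⁻⁶ = 213100 N = 213.1 kN, compressive.
σ_{bronze} = P / A = 213100 / 2050 = 104 MPa.

σ ≈ 104 MPa (compressive)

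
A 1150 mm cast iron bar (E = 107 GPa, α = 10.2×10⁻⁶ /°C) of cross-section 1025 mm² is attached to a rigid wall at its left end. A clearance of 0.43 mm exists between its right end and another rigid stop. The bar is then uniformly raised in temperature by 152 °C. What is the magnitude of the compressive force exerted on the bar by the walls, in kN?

Free thermal elongation = αΔT L = 10.2×10⁻⁶ × 152 × 1150 = 1.783 mm.
The gap closes (δ_free > 0.43 mm) and the wall then resists a further 1.783 − 0.43 = 1.353 mm of expansion.
So σ = E(δ_free − g)/L = 107×10³ × 1.353/1150 = 125.9 MPa.
Force on the wall = σA = 125.9 × 1025 mm² = 129 kN.

P ≈ 129 kN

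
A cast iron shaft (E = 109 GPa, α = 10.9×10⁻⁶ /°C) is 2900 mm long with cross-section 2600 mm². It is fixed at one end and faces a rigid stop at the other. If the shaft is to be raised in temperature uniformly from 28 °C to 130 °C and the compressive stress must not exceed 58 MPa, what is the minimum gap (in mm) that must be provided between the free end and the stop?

With no wall the shaft would lengthen by αΔT L = 10.9×10⁻⁶ × 102 × 2900 = 3.224 mm.
At the allowable stress the elastic shortening the wall may impose is σL/E = 58 × 2900 / (109×10³) = 1.543 mm.
The gap must absorb the remainder: g_min = 3.224 − 1.543 = 1.681 mm.

g ≈ 1.68 mm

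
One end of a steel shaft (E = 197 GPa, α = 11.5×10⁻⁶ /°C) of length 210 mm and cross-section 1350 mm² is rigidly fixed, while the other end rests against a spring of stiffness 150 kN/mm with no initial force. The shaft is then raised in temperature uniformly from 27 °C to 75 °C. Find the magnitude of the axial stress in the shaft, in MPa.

σ ≈ 11.5 MPa (compressive)

Free thermal expansion: δ_free = αΔT L = 11.5×10⁻⁶ × 48 × 210 = 0.1159 mm.
Let P be the compressive force at the spring. The shaft shortens elastically by PL/(AE) and the spring compresses by P/k; together these equal δ_free.
So P = δ_free / [L/(AE) + 1/k] = 0.1159 / [ 210/(1350×197×10³) + 1/(150×10³) ].
P = 0.1159 / 7.456×10⁻⁶ = 15550 N.
σ = P/A = 15550/1350 = 11.52 MPa.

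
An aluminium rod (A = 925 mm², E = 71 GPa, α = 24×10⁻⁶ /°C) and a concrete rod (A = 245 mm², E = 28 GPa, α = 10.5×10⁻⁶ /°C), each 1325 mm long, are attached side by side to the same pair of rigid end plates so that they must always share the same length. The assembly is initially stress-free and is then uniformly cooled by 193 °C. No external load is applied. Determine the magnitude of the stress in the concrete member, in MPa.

The aluminium has the larger α, so on cooling it would change length more than the concrete if both were free. The rigid plates force a common final length, so the aluminium is put into tension and the concrete into compression, with equal and opposite forces P (no external load).
Equating the net (thermal + elastic) strains gives |α₁ − α₂|·ΔT = P·[1/(A₁E₁) + 1/(A₂E₂)].
|α₁ − α₂|·ΔT = 13.5×10⁻⁶ × 193 = 0.002605.
1/(A₁E₁) + 1/(A₂E₂) = 1/(925×71×10³) + 1/(245×28×10³) = 1.61×10⁻⁷ N⁻¹.
P = 0.002605 / 1.61×10⁻⁷ = 16180 N = 16.18 kN.
σ_{concrete} = P/A₂ = 16180/245 = 66.05 MPa, compressive.

σ ≈ 66.1 MPa (compressive)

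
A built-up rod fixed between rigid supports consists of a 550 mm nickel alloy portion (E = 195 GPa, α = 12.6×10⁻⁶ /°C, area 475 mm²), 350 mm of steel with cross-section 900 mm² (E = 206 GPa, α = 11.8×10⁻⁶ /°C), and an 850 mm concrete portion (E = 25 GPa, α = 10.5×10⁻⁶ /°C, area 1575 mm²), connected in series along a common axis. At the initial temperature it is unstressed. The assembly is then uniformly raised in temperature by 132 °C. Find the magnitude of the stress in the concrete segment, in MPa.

With the walls removed the bar would change length by δ_free = Σ αᵢΔT Lᵢ = 12.6×10⁻⁶×132×550 + 11.8×10⁻⁶×132×350 + 10.5×10⁻⁶×132×850 = 2.638 mm.
The rigid supports impose zero overall length change; the single axial force P common to all segments must satisfy P Σ Lᵢ/(AᵢEᵢ) = δ_free.
Σ Lᵢ/(AᵢEᵢ) = 550/(475×195×10³) + 350/(900×206×10³) + 850/(1575×25×10³) = 2.941×10⁻⁵ mm/N.
So P = 2.638 / 2.941×10⁻⁵ = 89.69 kN, compressive.
σ_{concrete} = P / A = 89690 / 1575 = 56.95 MPa.

σ ≈ 56.9 MPa (compressive)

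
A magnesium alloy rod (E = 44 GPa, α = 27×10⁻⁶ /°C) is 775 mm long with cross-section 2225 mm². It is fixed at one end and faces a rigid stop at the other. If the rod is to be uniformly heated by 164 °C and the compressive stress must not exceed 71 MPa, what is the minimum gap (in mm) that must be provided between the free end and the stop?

Free expansion if unrestrained: δ_free = αΔT L = 27×10⁻⁶ × 164 × 775 = 3.432 mm.
At the allowable stress the elastic shortening the wall may impose is σL/E = 71 × 775 / (44×10³) = 1.251 mm.
The gap must absorb the remainder: g_min = 3.432 − 1.251 = 2.181 mm.

g ≈ 2.18 mm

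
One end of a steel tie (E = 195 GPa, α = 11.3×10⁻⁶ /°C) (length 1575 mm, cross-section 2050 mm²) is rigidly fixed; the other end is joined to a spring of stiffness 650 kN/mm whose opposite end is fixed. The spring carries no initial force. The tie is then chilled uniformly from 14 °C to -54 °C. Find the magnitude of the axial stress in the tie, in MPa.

Free thermal contraction: δ_free = αΔT L = 11.3×10⁻⁶ × 68 × 1575 = 1.21 mm.
Let P be the tensile force in the spring. The tie extends elastically by PL/(AE) and the spring stretches by P/k; together these equal δ_free.
P [ L/(AE) + 1/k ] = δ_free → P [ 1575/(2050×195×10³) + 1/(650×10³) ] = 1.21.
P = 1.21 / 5.478×10⁻⁶ = 220900 N.
σ = P/A = 220900/2050 = 107.8 MPa.

σ ≈ 108 MPa (tensile)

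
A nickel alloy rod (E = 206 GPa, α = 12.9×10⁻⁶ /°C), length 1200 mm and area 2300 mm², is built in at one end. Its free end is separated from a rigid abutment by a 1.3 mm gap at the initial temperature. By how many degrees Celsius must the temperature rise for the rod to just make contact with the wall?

The gap closes when αΔT L = 1.3 mm, since the rod is still unstressed at that instant.
ΔT = 1.3 / (12.9×10⁻⁶ × 1200) = 83.98 °C.

ΔT ≈ 84 °C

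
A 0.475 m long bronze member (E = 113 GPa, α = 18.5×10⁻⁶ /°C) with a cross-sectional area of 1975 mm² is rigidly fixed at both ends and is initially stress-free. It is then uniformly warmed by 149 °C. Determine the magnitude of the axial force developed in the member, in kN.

P ≈ 615 kN (compressive)

With zero net strain, σ = E·αΔT = 113 GPa × 18.5×10⁻⁶ × 149 = 311.5 MPa.
Then P = σA = 311.5 × 1975 mm² = 615.2 kN, compressive.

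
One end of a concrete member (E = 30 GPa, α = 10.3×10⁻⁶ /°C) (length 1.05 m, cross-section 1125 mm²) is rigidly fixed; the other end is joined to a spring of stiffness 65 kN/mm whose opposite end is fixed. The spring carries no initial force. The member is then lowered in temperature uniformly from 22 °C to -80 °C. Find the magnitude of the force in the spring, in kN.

P ≈ 23.7 kN

Free thermal contraction: δ_free = αΔT L = 10.3×10⁻⁶ × 102 × 1050 = 1.103 mm.
Let P be the tensile force in the spring. The member extends elastically by PL/(AE) and the spring stretches by P/k; together these equal δ_free.
P [ L/(AE) + 1/k ] = δ_free → P [ 1050/(1125×30×10³) + 1/(65×10³) ] = 1.103.
P = 1.103 / 4.65×10⁻⁵ = 23730 N.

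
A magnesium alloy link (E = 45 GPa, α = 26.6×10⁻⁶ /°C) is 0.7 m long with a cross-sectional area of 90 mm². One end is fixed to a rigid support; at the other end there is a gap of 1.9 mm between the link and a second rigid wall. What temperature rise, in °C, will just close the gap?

ΔT ≈ 102 °C

Contact occurs when the free expansion equals the gap: αΔT L = 1.9 mm.
ΔT = 1.9 / (26.6×10⁻⁶ × 700) = 102 °C.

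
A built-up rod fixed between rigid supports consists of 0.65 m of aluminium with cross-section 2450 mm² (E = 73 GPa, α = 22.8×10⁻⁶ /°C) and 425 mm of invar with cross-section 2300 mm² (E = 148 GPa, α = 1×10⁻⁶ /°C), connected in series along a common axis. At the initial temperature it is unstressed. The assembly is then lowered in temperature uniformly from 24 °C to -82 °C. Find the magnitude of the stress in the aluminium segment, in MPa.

σ ≈ 135 MPa (tensile)

Free thermal contraction of the whole bar: Σ αᵢΔT Lᵢ = 22.8×10⁻⁶×106×650 + 1×10⁻⁶×106×425 = 1.616 mm.
Since the ends are fixed, an axial force P builds up, equal in every segment, with P · Σ Lᵢ/(AᵢEᵢ) = δ_free.
The series flexibility is Σ Lᵢ/(AᵢEᵢ) = 650/(2450×73×10³) + 425/(2300×148×10³) = 4.883×10⁻⁶ mm/N.
Hence P = δ_free / Σ(L/AE) = 1.616/4.883×10⁻⁶ = 330.9 kN (tensile).
σ_{aluminium} = P / A = 330900 / 2450 = 135.1 MPa.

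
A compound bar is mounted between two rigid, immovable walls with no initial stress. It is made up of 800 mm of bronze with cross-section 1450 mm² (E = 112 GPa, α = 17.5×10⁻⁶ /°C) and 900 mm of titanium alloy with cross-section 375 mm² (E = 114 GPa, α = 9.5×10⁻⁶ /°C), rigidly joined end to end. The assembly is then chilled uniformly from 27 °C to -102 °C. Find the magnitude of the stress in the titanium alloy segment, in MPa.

σ ≈ 299 MPa (tensile)

With the walls removed the bar would change length by δ_free = Σ αᵢΔT Lᵢ = 17.5×10⁻⁶×129×800 + 9.5×10⁻⁶×129×900 = 2.909 mm.
The walls prevent any net length change, so an axial force P (same in every segment) develops. Compatibility: P · Σ Lᵢ/(AᵢEᵢ) = δ_free.
Σ Lᵢ/(AᵢEᵢ) = 800/(1450×112×10³) + 900/(375×114×10³) = 2.598×10⁻⁵ mm/N.
P = 2.909 / 2.598×10⁻⁵ = 112000 N = 112 kN, tensile.
σ_{titanium alloy} = P / A = 112000 / 375 = 298.6 MPa.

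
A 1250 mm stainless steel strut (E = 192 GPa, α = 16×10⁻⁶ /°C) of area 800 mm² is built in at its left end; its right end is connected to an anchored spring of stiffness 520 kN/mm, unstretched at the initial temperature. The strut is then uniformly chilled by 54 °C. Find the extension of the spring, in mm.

δ ≈ 0.206 mm

The unrestrained thermal change is αΔT L = 16×10⁻⁶ × 54 × 1250 = 1.08 mm.
Let P be the tensile force in the spring. The strut extends elastically by PL/(AE) and the spring stretches by P/k; together these equal δ_free.
P [ L/(AE) + 1/k ] = δ_free → P [ 1250/(800×192×10³) + 1/(520×10³) ] = 1.08.
P = 1.08 / 1.006×10⁻⁵ = 107300 N.
Spring extension = P/k = 107300/(520×10³) = 0.2064 mm.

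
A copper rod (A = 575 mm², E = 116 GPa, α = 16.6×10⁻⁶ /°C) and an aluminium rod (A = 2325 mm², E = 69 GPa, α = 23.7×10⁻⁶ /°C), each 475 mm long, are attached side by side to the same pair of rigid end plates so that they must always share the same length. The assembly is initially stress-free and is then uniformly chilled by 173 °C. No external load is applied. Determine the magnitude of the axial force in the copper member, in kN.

The aluminium has the larger α, so on cooling it would change length more than the copper if both were free. The rigid plates force a common final length, so the aluminium is put into tension and the copper into compression, with equal and opposite forces P (no external load).
Compatibility of the two members (thermal + elastic change equal): (α₁ − α₂)ΔT = P·[1/(A₁E₁) + 1/(A₂E₂)].
|α₁ − α₂|·ΔT = 7.1×10⁻⁶ × 173 = 0.001228.
1/(A₁E₁) + 1/(A₂E₂) = 1/(575×116×10³) + 1/(2325×69×10³) = 2.123×10⁻⁸ N⁻¹.
So P = 0.001228 / 2.123×10⁻⁸ = 57.87 kN.

P ≈ 57.9 kN (compressive in the copper)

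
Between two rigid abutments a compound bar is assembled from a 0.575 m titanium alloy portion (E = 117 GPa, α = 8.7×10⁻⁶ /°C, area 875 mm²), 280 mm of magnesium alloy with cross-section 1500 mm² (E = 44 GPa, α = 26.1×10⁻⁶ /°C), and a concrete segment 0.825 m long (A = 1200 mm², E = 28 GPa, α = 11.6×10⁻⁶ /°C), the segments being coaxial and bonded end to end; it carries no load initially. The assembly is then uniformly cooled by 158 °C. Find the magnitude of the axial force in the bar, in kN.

P ≈ 100 kN (tensile)

With the walls removed the bar would change length by δ_free = Σ αᵢΔT Lᵢ = 8.7×10⁻⁶×158×575 + 26.1×10⁻⁶×158×280 + 11.6×10⁻⁶×158×825 = 3.457 mm.
The rigid supports impose zero overall length change; the single axial force P common to all segments must satisfy P Σ Lᵢ/(AᵢEᵢ) = δ_free.
The series flexibility is Σ Lᵢ/(AᵢEᵢ) = 575/(875×117×10³) + 280/(1500×44×10³) + 825/(1200×28×10³) = 3.441×10⁻⁵ mm/N.
P = 3.457 / 3.441×10⁻⁵ = 100500 N = 100.5 kN, tensile.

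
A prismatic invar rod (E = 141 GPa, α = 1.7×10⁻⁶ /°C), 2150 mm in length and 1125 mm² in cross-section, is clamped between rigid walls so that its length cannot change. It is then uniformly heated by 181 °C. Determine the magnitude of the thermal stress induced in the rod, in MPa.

σ ≈ 43.4 MPa (compressive)

With length fixed, the mechanical strain must cancel the thermal strain αΔT = 1.7×10⁻⁶ × 181 = 307.7×10⁻⁶.
The stress required to suppress this strain is σ = Eε = 141×10³ × 307.7×10⁻⁶ = 43.39 MPa, compressive since the rod is trying to expand.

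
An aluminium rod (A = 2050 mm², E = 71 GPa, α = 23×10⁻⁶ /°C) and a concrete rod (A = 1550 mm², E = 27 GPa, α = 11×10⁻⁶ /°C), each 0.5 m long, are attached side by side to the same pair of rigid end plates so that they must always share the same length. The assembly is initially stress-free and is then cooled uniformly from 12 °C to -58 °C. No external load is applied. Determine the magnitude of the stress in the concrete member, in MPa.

The aluminium has the larger α, so on cooling it would change length more than the concrete if both were free. The rigid plates force a common final length, so the aluminium is put into tension and the concrete into compression, with equal and opposite forces P (no external load).
Compatibility of the two members (thermal + elastic change equal): (α₁ − α₂)ΔT = P·[1/(A₁E₁) + 1/(A₂E₂)].
|α₁ − α₂|·ΔT = 12×10⁻⁶ × 70 = 0.00084.
1/(A₁E₁) + 1/(A₂E₂) = 1/(2050×71×10³) + 1/(1550×27×10³) = 3.077×10⁻⁸ N⁻¹.
P = 0.00084 / 3.077×10⁻⁸ = 27300 N = 27.3 kN.
σ_{concrete} = P/A₂ = 27300/1550 = 17.62 MPa, compressive.

σ ≈ 17.6 MPa (compressive)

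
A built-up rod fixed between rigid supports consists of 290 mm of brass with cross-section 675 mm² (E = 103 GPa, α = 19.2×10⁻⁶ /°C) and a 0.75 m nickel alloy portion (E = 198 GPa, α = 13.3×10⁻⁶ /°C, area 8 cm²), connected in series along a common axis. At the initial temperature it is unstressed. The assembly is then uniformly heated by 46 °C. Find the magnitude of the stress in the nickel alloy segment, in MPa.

With the walls removed the bar would change length by δ_free = Σ αᵢΔT Lᵢ = 19.2×10⁻⁶×46×290 + 13.3×10⁻⁶×46×750 = 0.715 mm.
Since the ends are fixed, an axial force P builds up, equal in every segment, with P · Σ Lᵢ/(AᵢEᵢ) = δ_free.
Σ Lᵢ/(AᵢEᵢ) = 290/(675×103×10³) + 750/(800×198×10³) = 8.906×10⁻⁶ mm/N.
P = 0.715 / 8.906×10⁻⁶ = 80280 N = 80.28 kN, compressive.
σ_{nickel alloy} = P / A = 80280 / 800 = 100.4 MPa.

σ ≈ 100 MPa (compressive)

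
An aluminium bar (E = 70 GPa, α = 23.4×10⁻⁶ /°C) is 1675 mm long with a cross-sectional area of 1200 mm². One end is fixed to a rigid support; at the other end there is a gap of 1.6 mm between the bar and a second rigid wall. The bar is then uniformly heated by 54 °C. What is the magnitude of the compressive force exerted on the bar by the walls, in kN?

P ≈ 25.9 kN

Unrestrained expansion: δ_free = αΔT L = 23.4×10⁻⁶ × 54 × 1675 = 2.117 mm.
This exceeds the 1.6 mm gap, so the wall pushes back. The portion of expansion that must be recovered elastically is δ_free − gap = 2.117 − 1.6 = 0.5165 mm.
Compatibility: PL/(AE) = 0.5165 mm, so σ = P/A = E × (0.5165/1675) = 21.59 MPa.
P = σA = 21.59 × 1200 = 25.9 kN.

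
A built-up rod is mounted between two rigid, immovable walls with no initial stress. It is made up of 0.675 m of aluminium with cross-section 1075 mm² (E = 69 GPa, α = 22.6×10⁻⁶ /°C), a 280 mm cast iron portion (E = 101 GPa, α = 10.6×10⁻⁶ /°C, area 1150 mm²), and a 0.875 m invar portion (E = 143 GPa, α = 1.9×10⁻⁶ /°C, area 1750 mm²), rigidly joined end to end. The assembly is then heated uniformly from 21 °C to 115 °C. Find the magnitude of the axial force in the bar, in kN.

P ≈ 125 kN (compressive)

If the supports were absent, the total length change would be Σ αᵢΔT Lᵢ = 22.6×10⁻⁶×94×675 + 10.6×10⁻⁶×94×280 + 1.9×10⁻⁶×94×875 = 1.869 mm.
Since the ends are fixed, an axial force P builds up, equal in every segment, with P · Σ Lᵢ/(AᵢEᵢ) = δ_free.
Σ Lᵢ/(AᵢEᵢ) = 675/(1075×69×10³) + 280/(1150×101×10³) + 875/(1750×143×10³) = 1.501×10⁻⁵ mm/N.
So P = 1.869 / 1.501×10⁻⁵ = 124.6 kN, compressive.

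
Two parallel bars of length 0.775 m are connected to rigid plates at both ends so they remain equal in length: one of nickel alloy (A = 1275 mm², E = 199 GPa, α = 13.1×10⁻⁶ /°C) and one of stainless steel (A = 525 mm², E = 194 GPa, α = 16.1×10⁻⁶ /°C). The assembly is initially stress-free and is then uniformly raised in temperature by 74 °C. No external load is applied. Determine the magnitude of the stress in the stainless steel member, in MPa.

σ ≈ 30.7 MPa (compressive)

The stainless steel has the larger α, so on heating it would change length more than the nickel alloy if both were free. The rigid plates force a common final length, so the stainless steel is put into compression and the nickel alloy into tension, with equal and opposite forces P (no external load).
Equating the net (thermal + elastic) strains gives |α₁ − α₂|·ΔT = P·[1/(A₁E₁) + 1/(A₂E₂)].
|α₁ − α₂|·ΔT = 3×10⁻⁶ × 74 = 0.000222.
1/(A₁E₁) + 1/(A₂E₂) = 1/(1275×199×10³) + 1/(525×194×10³) = 1.376×10⁻⁸ N⁻¹.
P = 0.000222 / 1.376×10⁻⁸ = 16130 N = 16.13 kN.
σ_{stainless steel} = P/A₂ = 16130/525 = 30.73 MPa, compressive.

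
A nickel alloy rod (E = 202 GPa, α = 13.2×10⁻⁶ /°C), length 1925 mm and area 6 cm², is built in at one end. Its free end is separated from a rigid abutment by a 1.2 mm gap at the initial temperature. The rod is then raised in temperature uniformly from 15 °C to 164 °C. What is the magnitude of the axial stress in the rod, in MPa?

If the wall were absent the rod would grow by αΔT L = 13.2×10⁻⁶ × 149 × 1925 = 3.786 mm.
This exceeds the 1.2 mm gap, so the wall pushes back. The portion of expansion that must be recovered elastically is δ_free − gap = 3.786 − 1.2 = 2.586 mm.
So σ = E(δ_free − g)/L = 202×10³ × 2.586/1925 = 271.4 MPa.

σ ≈ 271 MPa (compressive)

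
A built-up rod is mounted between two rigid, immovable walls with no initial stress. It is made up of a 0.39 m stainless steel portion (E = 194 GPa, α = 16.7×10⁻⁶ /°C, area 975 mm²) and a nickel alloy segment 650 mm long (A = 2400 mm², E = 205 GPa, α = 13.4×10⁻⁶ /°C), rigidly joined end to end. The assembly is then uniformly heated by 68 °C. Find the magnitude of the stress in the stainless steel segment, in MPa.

Free thermal expansion of the whole bar: Σ αᵢΔT Lᵢ = 16.7×10⁻⁶×68×390 + 13.4×10⁻⁶×68×650 = 1.035 mm.
Since the ends are fixed, an axial force P builds up, equal in every segment, with P · Σ Lᵢ/(AᵢEᵢ) = δ_free.
The series flexibility is Σ Lᵢ/(AᵢEᵢ) = 390/(975×194×10³) + 650/(2400×205×10³) = 3.383×10⁻⁶ mm/N.
So P = 1.035 / 3.383×10⁻⁶ = 306 kN, compressive.
σ_{stainless steel} = P / A = 306000 / 975 = 313.8 MPa.

σ ≈ 314 MPa (compressive)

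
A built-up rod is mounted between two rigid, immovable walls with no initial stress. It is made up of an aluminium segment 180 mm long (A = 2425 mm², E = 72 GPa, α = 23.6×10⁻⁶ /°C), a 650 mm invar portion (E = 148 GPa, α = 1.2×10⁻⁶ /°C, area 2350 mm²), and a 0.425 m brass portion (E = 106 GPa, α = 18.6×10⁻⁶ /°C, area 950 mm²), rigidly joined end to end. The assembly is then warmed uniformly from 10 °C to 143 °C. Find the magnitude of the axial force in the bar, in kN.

P ≈ 242 kN (compressive)

If the supports were absent, the total length change would be Σ αᵢΔT Lᵢ = 23.6×10⁻⁶×133×180 + 1.2×10⁻⁶×133×650 + 18.6×10⁻⁶×133×425 = 1.72 mm.
The walls prevent any net length change, so an axial force P (same in every segment) develops. Compatibility: P · Σ Lᵢ/(AᵢEᵢ) = δ_free.
Σ Lᵢ/(AᵢEᵢ) = 180/(2425×72×10³) + 650/(2350×148×10³) + 425/(950×106×10³) = 7.12×10⁻⁶ mm/N.
Hence P = δ_free / Σ(L/AE) = 1.72/7.12×10⁻⁶ = 241.6 kN (compressive).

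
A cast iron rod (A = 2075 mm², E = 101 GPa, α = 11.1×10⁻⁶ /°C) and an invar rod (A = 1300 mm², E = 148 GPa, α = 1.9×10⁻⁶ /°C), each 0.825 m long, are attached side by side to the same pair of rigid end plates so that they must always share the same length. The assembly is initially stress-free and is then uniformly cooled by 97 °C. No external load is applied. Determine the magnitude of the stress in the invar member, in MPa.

σ ≈ 68.9 MPa (compressive)

Equilibrium of a rigid end plate with no external load gives equal and opposite internal forces ±P in the two members. Since α_{cast iron} > α_{invar}, cooling drives the cast iron into tension and the invar into compression.
Setting the final lengths equal and cancelling L: (α₁ − α₂)ΔT = P/(A₁E₁) + P/(A₂E₂).
|α₁ − α₂|·ΔT = 9.2×10⁻⁶ × 97 = 0.0008924.
1/(A₁E₁) + 1/(A₂E₂) = 1/(2075×101×10³) + 1/(1300×148×10³) = 9.969×10⁻⁹ N⁻¹.
So P = 0.0008924 / 9.969×10⁻⁹ = 89.52 kN.
σ_{invar} = P/A₂ = 89520/1300 = 68.86 MPa, compressive.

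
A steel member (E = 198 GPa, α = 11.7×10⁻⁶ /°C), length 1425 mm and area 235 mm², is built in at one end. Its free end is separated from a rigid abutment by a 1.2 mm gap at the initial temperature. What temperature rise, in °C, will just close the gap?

ΔT ≈ 72 °C

The gap closes when αΔT L = 1.2 mm, since the member is still unstressed at that instant.
So ΔT = g/(αL) = 1.2/(11.7×10⁻⁶ × 1425) = 71.97 °C.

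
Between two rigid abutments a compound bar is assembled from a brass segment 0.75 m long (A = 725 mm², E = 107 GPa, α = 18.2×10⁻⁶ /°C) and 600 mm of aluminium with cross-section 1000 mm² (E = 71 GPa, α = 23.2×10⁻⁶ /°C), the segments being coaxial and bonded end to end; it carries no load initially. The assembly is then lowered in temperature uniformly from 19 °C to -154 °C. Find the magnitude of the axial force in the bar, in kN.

With the walls removed the bar would change length by δ_free = Σ αᵢΔT Lᵢ = 18.2×10⁻⁶×173×750 + 23.2×10⁻⁶×173×600 = 4.77 mm.
Since the ends are fixed, an axial force P builds up, equal in every segment, with P · Σ Lᵢ/(AᵢEᵢ) = δ_free.
Σ Lᵢ/(AᵢEᵢ) = 750/(725×107×10³) + 600/(1000×71×10³) = 1.812×10⁻⁵ mm/N.
So P = 4.77 / 1.812×10⁻⁵ = 263.2 kN, tensile.

P ≈ 263 kN (tensile)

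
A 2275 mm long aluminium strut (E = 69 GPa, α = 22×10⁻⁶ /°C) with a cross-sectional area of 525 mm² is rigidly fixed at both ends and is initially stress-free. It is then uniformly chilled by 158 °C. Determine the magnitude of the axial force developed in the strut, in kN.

Full restraint means ε = 0, so the stress is σ = EαΔT = 69×10³ × 22×10⁻⁶ × 158 = 239.8 MPa.
Then P = σA = 239.8 × 525 mm² = 125.9 kN, tensile.

P ≈ 126 kN (tensile)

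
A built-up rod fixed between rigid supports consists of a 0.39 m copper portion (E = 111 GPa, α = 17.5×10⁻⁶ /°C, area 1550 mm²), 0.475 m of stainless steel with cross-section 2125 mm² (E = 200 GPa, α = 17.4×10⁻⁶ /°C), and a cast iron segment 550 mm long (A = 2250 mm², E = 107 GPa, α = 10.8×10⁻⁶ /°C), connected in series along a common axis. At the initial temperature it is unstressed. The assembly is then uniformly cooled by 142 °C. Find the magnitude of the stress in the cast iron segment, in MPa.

Free thermal contraction of the whole bar: Σ αᵢΔT Lᵢ = 17.5×10⁻⁶×142×390 + 17.4×10⁻⁶×142×475 + 10.8×10⁻⁶×142×550 = 2.986 mm.
Since the ends are fixed, an axial force P builds up, equal in every segment, with P · Σ Lᵢ/(AᵢEᵢ) = δ_free.
The series flexibility is Σ Lᵢ/(AᵢEᵢ) = 390/(1550×111×10³) + 475/(2125×200×10³) + 550/(2250×107×10³) = 5.669×10⁻⁶ mm/N.
Hence P = δ_free / Σ(L/AE) = 2.986/5.669×10⁻⁶ = 526.8 kN (tensile).
σ_{cast iron} = P / A = 526800 / 2250 = 234.1 MPa.

σ ≈ 234 MPa (tensile)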